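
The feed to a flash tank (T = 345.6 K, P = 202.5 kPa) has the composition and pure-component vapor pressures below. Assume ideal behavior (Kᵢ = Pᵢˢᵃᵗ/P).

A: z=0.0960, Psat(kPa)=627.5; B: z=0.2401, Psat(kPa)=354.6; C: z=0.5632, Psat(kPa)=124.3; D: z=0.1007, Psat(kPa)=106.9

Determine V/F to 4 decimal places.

V/F = 0.2244

Raoult's law: Kᵢ = Pᵢˢᵃᵗ/P = Pᵢˢᵃᵗ/202.5.
  K_A = 627.5/202.5 = 3.098765, K_B = 354.6/202.5 = 1.751111, K_C = 124.3/202.5 = 0.613827, K_D = 106.9/202.5 = 0.527901
Material balance + equilibrium reduce to Σ zᵢ(Kᵢ−1)/(1+V/F(Kᵢ−1)) = 0.
g(0) = ΣzᵢKᵢ − 1 = 0.1168 and g(1) = 1 − Σzᵢ/Kᵢ = -0.2764, so a root lies in (0, 1).
Newton–Raphson from V/F = 0.5:
  V/F = 0.5000: g = -0.10235, g' = -0.3397 → V/F = 0.1987
  V/F = 0.1987: g = 0.01107, g' = -0.4390 → V/F = 0.2239
  V/F = 0.2239: g = 0.00020, g' = -0.4237 → V/F = 0.2244
Converged at V/F = 0.2244.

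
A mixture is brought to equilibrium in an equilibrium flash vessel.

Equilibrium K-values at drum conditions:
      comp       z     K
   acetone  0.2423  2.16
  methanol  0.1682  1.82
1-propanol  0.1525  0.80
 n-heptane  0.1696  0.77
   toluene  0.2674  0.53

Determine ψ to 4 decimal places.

ψ = 0.6108

Iterate (Newton) starting at ψ = 0.5:
  ψ = 0.5000: g = 0.03346, g' = -0.3074 → ψ = 0.6088
  ψ = 0.6088: g = 0.00058, g' = -0.2983 → ψ = 0.6108
Converged at ψ = 0.6108.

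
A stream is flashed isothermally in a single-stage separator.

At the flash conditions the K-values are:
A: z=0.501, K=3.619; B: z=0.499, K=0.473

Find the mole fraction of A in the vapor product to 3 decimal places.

Binary case is linear: z₁(K₁−1)(1+β(K₂−1)) + z₂(K₂−1)(1+β(K₁−1)) = 0
⇒ β = [z₁(K₁−1)+z₂(K₂−1)] / [−(K₁−1)(K₂−1)] = 1.0491/1.3802 = 0.760
Compositions from xᵢ = zᵢ/(1+β(Kᵢ−1)), yᵢ = Kᵢxᵢ:
  A: x = 0.168, y = 0.606
  B: x = 0.832, y = 0.394

y_A = 0.606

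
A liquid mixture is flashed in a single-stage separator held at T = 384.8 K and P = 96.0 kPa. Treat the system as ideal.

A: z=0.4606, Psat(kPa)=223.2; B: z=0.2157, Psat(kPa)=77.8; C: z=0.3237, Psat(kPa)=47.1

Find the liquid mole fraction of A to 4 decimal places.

Raoult's law: Kᵢ = Pᵢˢᵃᵗ/P = Pᵢˢᵃᵗ/96.0.
  K_A = 223.2/96.0 = 2.325000, K_B = 77.8/96.0 = 0.810417, K_C = 47.1/96.0 = 0.490625
Material balance + equilibrium reduce to Σ zᵢ(Kᵢ−1)/(1+ψ(Kᵢ−1)) = 0.
Feasibility: ΣzᵢKᵢ = 1.4045, Σzᵢ/Kᵢ = 1.1240 — both > 1, two phases present.
Newton iteration, ψ⁰ = 0.5:
  ψ = 0.5000: g = 0.10069, g' = -0.4532 → ψ = 0.7222
  ψ = 0.7222: g = 0.00366, g' = -0.4318 → ψ = 0.7306
Converged at ψ = 0.7306.
Compositions from xᵢ = zᵢ/(1+ψ(Kᵢ−1)), yᵢ = Kᵢxᵢ:
  A: x = 0.2340, y = 0.5441
  B: x = 0.2504, y = 0.2029
  C: x = 0.5156, y = 0.2530

x_A = 0.2340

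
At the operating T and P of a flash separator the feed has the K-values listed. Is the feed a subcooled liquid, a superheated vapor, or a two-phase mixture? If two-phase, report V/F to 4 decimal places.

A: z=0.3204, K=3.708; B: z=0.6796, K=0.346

ΣzᵢKᵢ = 1.4232; Σzᵢ/Kᵢ = 2.0506.
Both exceed 1, so a two-phase solution exists.
Rachford–Rice: g(ψ) = Σ zᵢ(Kᵢ−1)/(1+ψ(Kᵢ−1)) = 0.
Newton–Raphson from ψ = 0.5:
  ψ = 0.5000: g = -0.29183, g' = -1.0658 → ψ = 0.2262
  ψ = 0.2262: g = 0.01646, g' = -1.3040 → ψ = 0.2388
  ψ = 0.2388: g = 0.00019, g' = -1.2747 → ψ = 0.2389
Converged at ψ = 0.2389.

two-phase, V/F = 0.2389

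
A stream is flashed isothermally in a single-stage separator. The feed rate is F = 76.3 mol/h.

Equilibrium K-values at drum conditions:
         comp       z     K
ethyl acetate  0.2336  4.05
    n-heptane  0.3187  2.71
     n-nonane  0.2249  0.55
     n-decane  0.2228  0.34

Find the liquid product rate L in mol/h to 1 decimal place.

L = 18.1 mol/h

Rachford–Rice: g(V/F) = Σ zᵢ(Kᵢ−1)/(1+V/F(Kᵢ−1)) = 0.
g(0) = ΣzᵢKᵢ − 1 = 1.0092 and g(1) = 1 − Σzᵢ/Kᵢ = -0.2395, so a root lies in (0, 1).
Newton iteration, V/F⁰ = 0.51:
  V/F = 0.5100: g = 0.21690, g' = -0.8959 → V/F = 0.7521
  V/F = 0.7521: g = 0.00972, g' = -0.8653 → V/F = 0.7633
Converged at V/F = 0.7633.
Then V = V/F·F = 0.7633·76.3 = 58.2 mol/h and L = F − V = 18.1 mol/h.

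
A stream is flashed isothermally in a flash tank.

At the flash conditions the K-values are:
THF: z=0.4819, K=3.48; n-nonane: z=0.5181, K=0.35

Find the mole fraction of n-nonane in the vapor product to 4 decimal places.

Rachford–Rice: g(V/F) = Σ zᵢ(Kᵢ−1)/(1+V/F(Kᵢ−1)) = 0.
g(0) = ΣzᵢKᵢ − 1 = 0.8583 and g(1) = 1 − Σzᵢ/Kᵢ = -0.6188, so a root lies in (0, 1).
Binary case is linear: z₁(K₁−1)(1+V/F(K₂−1)) + z₂(K₂−1)(1+V/F(K₁−1)) = 0
⇒ V/F = [z₁(K₁−1)+z₂(K₂−1)] / [−(K₁−1)(K₂−1)] = 0.85835/1.61200 = 0.5325
Compositions from xᵢ = zᵢ/(1+V/F(Kᵢ−1)), yᵢ = Kᵢxᵢ:
  THF: x = 0.2077, y = 0.7227
  n-nonane: x = 0.7923, y = 0.2773

y_n-nonane = 0.2773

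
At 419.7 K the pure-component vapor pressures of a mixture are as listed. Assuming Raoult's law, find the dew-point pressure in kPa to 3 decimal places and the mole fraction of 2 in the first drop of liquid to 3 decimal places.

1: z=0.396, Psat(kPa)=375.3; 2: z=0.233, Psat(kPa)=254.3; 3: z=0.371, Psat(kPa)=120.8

Pdew = 198.311 kPa, x_2 = 0.182

At the dew point ψ → 1, so Σzᵢ/Kᵢ = 1 with Kᵢ = Pᵢˢᵃᵗ/P ⇒ 1/P = Σzᵢ/Pᵢˢᵃᵗ.
1/P = 0.396/375.3 + 0.233/254.3 + 0.371/120.8 = 0.005043 ⇒ P = 198.311 kPa
xᵢ = zᵢP/Pᵢˢᵃᵗ ⇒ x_2 = 0.233·198.311/254.3 = 0.182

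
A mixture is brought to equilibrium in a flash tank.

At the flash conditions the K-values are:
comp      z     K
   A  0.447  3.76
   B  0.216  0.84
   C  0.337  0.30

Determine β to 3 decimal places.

β = 0.620

Rachford–Rice: g(β) = Σ zᵢ(Kᵢ−1)/(1+β(Kᵢ−1)) = 0.
g(0) = ΣzᵢKᵢ − 1 = 0.963 and g(1) = 1 − Σzᵢ/Kᵢ = -0.499, so a root lies in (0, 1).
Newton iteration, β⁰ = 0.35:
  β = 0.350: g = 0.2785, g' = -1.177 → β = 0.587
  β = 0.587: g = 0.0327, g' = -0.979 → β = 0.620
Converged at β = 0.620.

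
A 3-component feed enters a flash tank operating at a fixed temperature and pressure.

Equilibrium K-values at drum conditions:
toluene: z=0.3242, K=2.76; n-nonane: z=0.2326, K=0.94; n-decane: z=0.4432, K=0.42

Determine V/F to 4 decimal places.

Material balance + equilibrium reduce to Σ zᵢ(Kᵢ−1)/(1+V/F(Kᵢ−1)) = 0.
Feasibility: ΣzᵢKᵢ = 1.2996, Σzᵢ/Kᵢ = 1.4201 — both > 1, two phases present.
Newton iteration, V/F⁰ = 0.54:
  V/F = 0.5400: g = -0.09615, g' = -0.5810 → V/F = 0.3745
  V/F = 0.3745: g = 0.00125, g' = -0.6090 → V/F = 0.3766
Converged at V/F = 0.3766.

V/F = 0.3766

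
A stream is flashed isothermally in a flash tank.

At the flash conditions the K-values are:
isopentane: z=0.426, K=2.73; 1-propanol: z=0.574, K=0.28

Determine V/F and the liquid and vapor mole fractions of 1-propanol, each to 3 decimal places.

V/F = 0.260, x_1-propanol = 0.706, y_1-propanol = 0.198

Newton iteration, V/F⁰ = 0.5:
  V/F = 0.500: g = -0.2506, g' = -1.093 → V/F = 0.271
  V/F = 0.271: g = -0.0114, g' = -1.050 → V/F = 0.260
Converged at V/F = 0.260.
Compositions from xᵢ = zᵢ/(1+V/F(Kᵢ−1)), yᵢ = Kᵢxᵢ:
  isopentane: x = 0.294, y = 0.802
  1-propanol: x = 0.706, y = 0.198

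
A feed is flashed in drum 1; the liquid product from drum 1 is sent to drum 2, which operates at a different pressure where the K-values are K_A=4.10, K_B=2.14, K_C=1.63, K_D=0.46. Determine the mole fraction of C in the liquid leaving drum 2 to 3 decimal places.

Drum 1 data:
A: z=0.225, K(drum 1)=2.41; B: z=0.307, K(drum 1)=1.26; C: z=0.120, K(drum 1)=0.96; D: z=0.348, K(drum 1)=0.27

x_C (drum 2) = 0.082

Drum 1:
Material balance + equilibrium reduce to Σ zᵢ(Kᵢ−1)/(1+ψ₁(Kᵢ−1)) = 0.
Feasibility: ΣzᵢKᵢ = 1.138, Σzᵢ/Kᵢ = 1.751 — both > 1, two phases present.
Newton–Raphson from ψ₁ = 0.66:
  ψ₁ = 0.660: g = -0.2627, g' = -0.826 → ψ₁ = 0.342
  ψ₁ = 0.342: g = -0.0561, g' = -0.551 → ψ₁ = 0.240
  ψ₁ = 0.240: g = -0.0008, g' = -0.541 → ψ₁ = 0.239
Converged at ψ₁ = 0.239.
Drum-1 compositions:
  A: x = 0.168, y = 0.406
  B: x = 0.289, y = 0.364
  C: x = 0.121, y = 0.116
  D: x = 0.421, y = 0.114
Drum-2 feed = drum-1 liquid: z₂ = (0.1683, 0.2891, 0.1212, 0.4215).
Drum 2:
Newton–Raphson from ψ₂ = 0.5:
  ψ₂ = 0.500: g = 0.1608, g' = -0.660 → ψ₂ = 0.744
  ψ₂ = 0.744: g = 0.0078, g' = -0.624 → ψ₂ = 0.756
Converged at ψ₂ = 0.756.
  A: x = 0.050, y = 0.206
  B: x = 0.155, y = 0.332
  C: x = 0.082, y = 0.134
  D: x = 0.712, y = 0.328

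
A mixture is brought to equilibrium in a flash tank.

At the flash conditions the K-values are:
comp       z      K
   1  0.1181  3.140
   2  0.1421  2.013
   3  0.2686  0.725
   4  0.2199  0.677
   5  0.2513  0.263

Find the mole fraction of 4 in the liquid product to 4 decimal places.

x_4 = 0.2261

Newton iteration, ψ⁰ = 0.5:
  ψ = 0.5000: g = -0.24599, g' = -0.5927 → ψ = 0.0850
  ψ = 0.0850: g = 0.00015, g' = -0.7118 → ψ = 0.0852
Converged at ψ = 0.0852.
Compositions from xᵢ = zᵢ/(1+ψ(Kᵢ−1)), yᵢ = Kᵢxᵢ:
  1: x = 0.0999, y = 0.3137
  2: x = 0.1308, y = 0.2633
  3: x = 0.2750, y = 0.1994
  4: x = 0.2261, y = 0.1531
  5: x = 0.2681, y = 0.0705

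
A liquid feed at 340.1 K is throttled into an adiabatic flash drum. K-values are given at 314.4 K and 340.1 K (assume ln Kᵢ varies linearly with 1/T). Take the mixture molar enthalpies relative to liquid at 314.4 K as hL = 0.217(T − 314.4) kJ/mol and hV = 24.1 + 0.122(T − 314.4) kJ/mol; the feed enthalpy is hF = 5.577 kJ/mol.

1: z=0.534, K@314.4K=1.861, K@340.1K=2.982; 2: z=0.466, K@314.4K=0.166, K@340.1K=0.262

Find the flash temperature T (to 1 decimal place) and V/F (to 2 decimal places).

Adiabatic flash: solve Rachford–Rice at each trial T, then check hF = ψ·hV(T) + (1−ψ)·hL(T).
  T = 314.4 K: K = (1.861, 0.166), RR gives ψ = 0.099, H_out = 2.387 kJ/mol
  T = 340.1 K: K = (2.982, 0.262), RR gives ψ = 0.488, H_out = 16.156 kJ/mol
  T = 327.2 K: K = (2.375, 0.210), RR gives ψ = 0.337, H_out = 10.498 kJ/mol
  T = 320.8 K: K = (2.108, 0.187), RR gives ψ = 0.236, H_out = 6.941 kJ/mol
  T = 317.6 K: K = (1.982, 0.176), RR gives ψ = 0.174, H_out = 4.828 kJ/mol
  T = 319.2 K: K = (2.044, 0.182), RR gives ψ = 0.206, H_out = 5.919 kJ/mol
Linear interpolation between T = 317.6 (H_out = 4.828) and T = 319.2 (H_out = 5.919) on hF = 5.577 gives T ≈ 318.7 K, at which ψ = 0.20.

T = 318.7 K, V/F = 0.20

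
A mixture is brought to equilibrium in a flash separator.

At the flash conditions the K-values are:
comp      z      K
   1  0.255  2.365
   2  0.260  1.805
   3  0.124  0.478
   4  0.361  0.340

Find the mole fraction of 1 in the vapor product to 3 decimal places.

Material balance + equilibrium reduce to Σ zᵢ(Kᵢ−1)/(1+V/F(Kᵢ−1)) = 0.
Feasibility: ΣzᵢKᵢ = 1.254, Σzᵢ/Kᵢ = 1.573 — both > 1, two phases present.
Iterate (Newton) starting at V/F = 0.5:
  V/F = 0.500: g = -0.0871, g' = -0.666 → V/F = 0.369
  V/F = 0.369: g = -0.0024, g' = -0.637 → V/F = 0.365
Converged at V/F = 0.365.
Compositions from xᵢ = zᵢ/(1+V/F(Kᵢ−1)), yᵢ = Kᵢxᵢ:
  1: x = 0.170, y = 0.402
  2: x = 0.201, y = 0.363
  3: x = 0.153, y = 0.073
  4: x = 0.476, y = 0.162

y_1 = 0.402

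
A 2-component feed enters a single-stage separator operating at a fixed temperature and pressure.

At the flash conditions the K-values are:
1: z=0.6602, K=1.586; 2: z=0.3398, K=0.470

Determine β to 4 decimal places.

β = 0.6658

Rachford–Rice: g(β) = Σ zᵢ(Kᵢ−1)/(1+β(Kᵢ−1)) = 0.
Feasibility: ΣzᵢKᵢ = 1.2068, Σzᵢ/Kᵢ = 1.1392 — both > 1, two phases present.
Binary case is linear: z₁(K₁−1)(1+β(K₂−1)) + z₂(K₂−1)(1+β(K₁−1)) = 0
⇒ β = [z₁(K₁−1)+z₂(K₂−1)] / [−(K₁−1)(K₂−1)] = 0.20678/0.31058 = 0.6658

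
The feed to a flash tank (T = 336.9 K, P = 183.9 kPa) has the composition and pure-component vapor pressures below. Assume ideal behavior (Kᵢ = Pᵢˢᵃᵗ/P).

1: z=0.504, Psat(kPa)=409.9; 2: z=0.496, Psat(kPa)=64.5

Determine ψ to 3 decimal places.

Raoult's law: Kᵢ = Pᵢˢᵃᵗ/P = Pᵢˢᵃᵗ/183.9.
  K_1 = 409.9/183.9 = 2.22893, K_2 = 64.5/183.9 = 0.35073
Material balance + equilibrium reduce to Σ zᵢ(Kᵢ−1)/(1+ψ(Kᵢ−1)) = 0.
Feasibility: ΣzᵢKᵢ = 1.297, Σzᵢ/Kᵢ = 1.640 — both > 1, two phases present.
Newton iteration, ψ⁰ = 0.53:
  ψ = 0.530: g = -0.1159, g' = -0.765 → ψ = 0.379
  ψ = 0.379: g = -0.0042, g' = -0.722 → ψ = 0.373
Converged at ψ = 0.373.

ψ = 0.373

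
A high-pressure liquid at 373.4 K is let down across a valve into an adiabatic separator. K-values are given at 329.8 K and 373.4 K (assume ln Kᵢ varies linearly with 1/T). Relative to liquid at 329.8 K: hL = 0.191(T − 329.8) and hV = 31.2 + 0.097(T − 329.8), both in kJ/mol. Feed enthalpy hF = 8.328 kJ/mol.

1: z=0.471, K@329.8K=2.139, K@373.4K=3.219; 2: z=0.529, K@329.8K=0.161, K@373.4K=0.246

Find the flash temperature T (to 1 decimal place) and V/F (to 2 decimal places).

T = 341.6 K, V/F = 0.20

Adiabatic flash: solve Rachford–Rice at each trial T, then check hF = ψ·hV(T) + (1−ψ)·hL(T).
  T = 329.8 K: K = (2.139, 0.161), RR gives ψ = 0.097, H_out = 3.025 kJ/mol
  T = 373.4 K: K = (3.219, 0.246), RR gives ψ = 0.386, H_out = 18.796 kJ/mol
  T = 351.6 K: K = (2.657, 0.202), RR gives ψ = 0.271, H_out = 12.058 kJ/mol
  T = 340.7 K: K = (2.392, 0.181), RR gives ψ = 0.195, H_out = 7.968 kJ/mol
  T = 346.1 K: K = (2.522, 0.191), RR gives ψ = 0.235, H_out = 10.077 kJ/mol
  T = 343.4 K: K = (2.457, 0.186), RR gives ψ = 0.215, H_out = 9.046 kJ/mol
  T = 342.0 K: K = (2.423, 0.183), RR gives ψ = 0.205, H_out = 8.493 kJ/mol
Linear interpolation between T = 340.7 (H_out = 7.968) and T = 342.0 (H_out = 8.493) on hF = 8.328 gives T ≈ 341.6 K, at which ψ = 0.20.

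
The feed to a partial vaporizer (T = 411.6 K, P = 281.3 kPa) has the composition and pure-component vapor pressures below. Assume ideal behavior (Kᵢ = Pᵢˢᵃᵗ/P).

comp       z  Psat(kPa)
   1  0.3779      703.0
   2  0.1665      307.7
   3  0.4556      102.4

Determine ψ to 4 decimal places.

Raoult's law: Kᵢ = Pᵢˢᵃᵗ/P = Pᵢˢᵃᵗ/281.3.
  K_1 = 703.0/281.3 = 2.499111, K_2 = 307.7/281.3 = 1.093850, K_3 = 102.4/281.3 = 0.364024
Rachford–Rice: g(ψ) = Σ zᵢ(Kᵢ−1)/(1+ψ(Kᵢ−1)) = 0.
Check two-phase: ΣzᵢKᵢ = 1.2924 > 1 and Σzᵢ/Kᵢ = 1.5550 > 1, so g(0) = 0.2924 > 0 and g(1) = -0.5550 < 0.
Newton iteration, ψ⁰ = 0.47:
  ψ = 0.4700: g = -0.06597, g' = -0.6685 → ψ = 0.3713
  ψ = 0.3713: g = -0.00030, g' = -0.6677 → ψ = 0.3709
Converged at ψ = 0.3709.

ψ = 0.3709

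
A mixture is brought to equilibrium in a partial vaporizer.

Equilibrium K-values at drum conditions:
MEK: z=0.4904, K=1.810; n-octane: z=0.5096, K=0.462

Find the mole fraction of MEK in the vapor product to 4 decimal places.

y_MEK = 0.7224

Rachford–Rice: g(ψ) = Σ zᵢ(Kᵢ−1)/(1+ψ(Kᵢ−1)) = 0.
g(0) = ΣzᵢKᵢ − 1 = 0.1231 and g(1) = 1 − Σzᵢ/Kᵢ = -0.3740, so a root lies in (0, 1).
Binary case is linear: z₁(K₁−1)(1+ψ(K₂−1)) + z₂(K₂−1)(1+ψ(K₁−1)) = 0
⇒ ψ = [z₁(K₁−1)+z₂(K₂−1)] / [−(K₁−1)(K₂−1)] = 0.12306/0.43578 = 0.2824
Compositions from xᵢ = zᵢ/(1+ψ(Kᵢ−1)), yᵢ = Kᵢxᵢ:
  MEK: x = 0.3991, y = 0.7224
  n-octane: x = 0.6009, y = 0.2776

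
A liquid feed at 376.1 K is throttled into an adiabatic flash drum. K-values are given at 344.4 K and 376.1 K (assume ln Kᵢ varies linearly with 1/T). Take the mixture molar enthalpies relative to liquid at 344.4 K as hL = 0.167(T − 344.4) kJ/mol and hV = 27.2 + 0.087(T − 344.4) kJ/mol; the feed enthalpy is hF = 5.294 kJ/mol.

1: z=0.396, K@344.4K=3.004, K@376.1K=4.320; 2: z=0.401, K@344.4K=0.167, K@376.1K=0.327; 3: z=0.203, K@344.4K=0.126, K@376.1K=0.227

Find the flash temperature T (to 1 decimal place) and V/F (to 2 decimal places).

T = 346.6 K, V/F = 0.18

Adiabatic flash: solve Rachford–Rice at each trial T, then check hF = ψ·hV(T) + (1−ψ)·hL(T).
  T = 344.4 K: K = (3.004, 0.167, 0.126), RR gives ψ = 0.166, H_out = 4.521 kJ/mol
  T = 376.1 K: K = (4.320, 0.327, 0.227), RR gives ψ = 0.378, H_out = 14.606 kJ/mol
  T = 360.2 K: K = (3.629, 0.237, 0.171), RR gives ψ = 0.274, H_out = 9.755 kJ/mol
  T = 352.3 K: K = (3.309, 0.200, 0.147), RR gives ψ = 0.222, H_out = 7.230 kJ/mol
  T = 348.4 K: K = (3.156, 0.183, 0.137), RR gives ψ = 0.195, H_out = 5.922 kJ/mol
  T = 346.4 K: K = (3.080, 0.175, 0.131), RR gives ψ = 0.181, H_out = 5.230 kJ/mol
Linear interpolation between T = 346.4 (H_out = 5.230) and T = 348.4 (H_out = 5.922) on hF = 5.294 gives T ≈ 346.6 K, at which ψ = 0.18.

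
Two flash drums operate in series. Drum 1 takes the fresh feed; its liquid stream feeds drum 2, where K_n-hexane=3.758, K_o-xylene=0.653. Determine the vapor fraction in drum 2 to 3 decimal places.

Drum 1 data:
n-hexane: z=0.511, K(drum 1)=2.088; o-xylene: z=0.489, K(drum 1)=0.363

V/F (drum 2) = 0.836

Drum 1:
Binary case is linear: z₁(K₁−1)(1+ψ₁(K₂−1)) + z₂(K₂−1)(1+ψ₁(K₁−1)) = 0
⇒ ψ₁ = [z₁(K₁−1)+z₂(K₂−1)] / [−(K₁−1)(K₂−1)] = 0.2445/0.6931 = 0.353
Drum-1 compositions:
  n-hexane: x = 0.369, y = 0.771
  o-xylene: x = 0.631, y = 0.229
Drum-2 feed = drum-1 liquid: z₂ = (0.3693, 0.6307).
Drum 2:
Material balance + equilibrium reduce to Σ zᵢ(Kᵢ−1)/(1+ψ₂(Kᵢ−1)) = 0.
Check two-phase: ΣzᵢKᵢ = 1.800 > 1 and Σzᵢ/Kᵢ = 1.064 > 1, so g(0) = 0.800 > 0 and g(1) = -0.064 < 0.
Binary case is linear: z₁(K₁−1)(1+ψ₂(K₂−1)) + z₂(K₂−1)(1+ψ₂(K₁−1)) = 0
⇒ ψ₂ = [z₁(K₁−1)+z₂(K₂−1)] / [−(K₁−1)(K₂−1)] = 0.7996/0.9570 = 0.836
  n-hexane: x = 0.112, y = 0.420
  o-xylene: x = 0.888, y = 0.580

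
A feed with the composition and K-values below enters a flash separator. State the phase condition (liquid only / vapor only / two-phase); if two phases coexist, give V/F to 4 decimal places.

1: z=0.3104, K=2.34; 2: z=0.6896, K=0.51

two-phase, V/F = 0.1188

ΣzᵢKᵢ = 1.0780; Σzᵢ/Kᵢ = 1.4848.
Both exceed 1, so a two-phase solution exists.
Let ψ = V/F and solve Σ zᵢ(Kᵢ−1)/(1+ψ(Kᵢ−1)) = 0.
Iterate (Newton) starting at ψ = 0.5:
  ψ = 0.5000: g = -0.19849, g' = -0.4903 → ψ = 0.0952
  ψ = 0.0952: g = 0.01446, g' = -0.6206 → ψ = 0.1185
  ψ = 0.1185: g = 0.00022, g' = -0.6017 → ψ = 0.1188
Converged at ψ = 0.1188.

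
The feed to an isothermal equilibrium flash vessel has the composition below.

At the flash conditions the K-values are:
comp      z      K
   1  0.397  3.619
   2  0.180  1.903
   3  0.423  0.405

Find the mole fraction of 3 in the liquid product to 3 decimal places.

Material balance + equilibrium reduce to Σ zᵢ(Kᵢ−1)/(1+V/F(Kᵢ−1)) = 0.
g(0) = ΣzᵢKᵢ − 1 = 0.951 and g(1) = 1 − Σzᵢ/Kᵢ = -0.249, so a root lies in (0, 1).
Newton–Raphson from V/F = 0.35:
  V/F = 0.350: g = 0.3481, g' = -1.065 → V/F = 0.677
  V/F = 0.677: g = 0.0545, g' = -0.831 → V/F = 0.742
Converged at V/F = 0.742.
Compositions from xᵢ = zᵢ/(1+V/F(Kᵢ−1)), yᵢ = Kᵢxᵢ:
  1: x = 0.135, y = 0.488
  2: x = 0.108, y = 0.205
  3: x = 0.757, y = 0.307

x_3 = 0.757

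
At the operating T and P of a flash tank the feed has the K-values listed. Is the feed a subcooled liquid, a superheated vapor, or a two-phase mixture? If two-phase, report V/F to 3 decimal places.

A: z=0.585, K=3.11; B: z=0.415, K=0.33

two-phase, V/F = 0.676

ΣzᵢKᵢ = 1.956; Σzᵢ/Kᵢ = 1.446.
Both exceed 1, so a two-phase solution exists.
Newton iteration, ψ⁰ = 0.58:
  ψ = 0.580: g = 0.1003, g' = -1.025 → ψ = 0.678
  ψ = 0.678: g = -0.0015, g' = -1.066 → ψ = 0.676
Converged at ψ = 0.676.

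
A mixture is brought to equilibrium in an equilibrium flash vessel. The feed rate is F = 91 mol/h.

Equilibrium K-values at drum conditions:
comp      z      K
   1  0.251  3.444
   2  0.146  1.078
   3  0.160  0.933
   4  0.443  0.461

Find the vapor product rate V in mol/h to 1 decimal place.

Rachford–Rice: g(ψ) = Σ zᵢ(Kᵢ−1)/(1+ψ(Kᵢ−1)) = 0.
Check two-phase: ΣzᵢKᵢ = 1.375 > 1 and Σzᵢ/Kᵢ = 1.341 > 1, so g(0) = 0.375 > 0 and g(1) = -0.341 < 0.
Newton iteration, ψ⁰ = 0.59:
  ψ = 0.590: g = -0.0992, g' = -0.530 → ψ = 0.403
  ψ = 0.403: g = 0.0042, g' = -0.592 → ψ = 0.410
Converged at ψ = 0.410.
Then V = ψ·F = 0.4098·91 = 37.3 mol/h and L = F − V = 53.7 mol/h.

V = 37.3 mol/h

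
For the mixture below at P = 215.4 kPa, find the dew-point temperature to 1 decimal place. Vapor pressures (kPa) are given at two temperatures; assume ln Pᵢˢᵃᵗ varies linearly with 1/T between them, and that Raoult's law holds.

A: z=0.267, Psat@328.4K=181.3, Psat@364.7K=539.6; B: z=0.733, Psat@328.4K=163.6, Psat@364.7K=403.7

Dew-point temperature: Σzᵢ·P/Pᵢˢᵃᵗ(T) = 1. Interpolate ln Pᵢˢᵃᵗ = aᵢ + bᵢ/T.
  T = 328.4 K: ΣzᵢP/Pᵢˢᵃᵗ = 1.2823
  T = 364.7 K: ΣzᵢP/Pᵢˢᵃᵗ = 0.4977
  T = 346.5 K: ΣzᵢP/Pᵢˢᵃᵗ = 0.7797
  T = 337.4 K: ΣzᵢP/Pᵢˢᵃᵗ = 0.9944
  T = 332.9 K: ΣzᵢP/Pᵢˢᵃᵗ = 1.1272
  T = 335.1 K: ΣzᵢP/Pᵢˢᵃᵗ = 1.0598
Interpolating between 335.1 K and 337.4 K gives T ≈ 337.2 K.

T = 337.2 K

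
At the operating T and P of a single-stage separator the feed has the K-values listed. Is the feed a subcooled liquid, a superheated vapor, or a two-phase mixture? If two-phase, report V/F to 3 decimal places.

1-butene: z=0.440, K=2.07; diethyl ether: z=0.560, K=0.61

two-phase, V/F = 0.605

ΣzᵢKᵢ = 1.252; Σzᵢ/Kᵢ = 1.131.
Both exceed 1, so a two-phase solution exists.
Material balance + equilibrium reduce to Σ zᵢ(Kᵢ−1)/(1+ψ(Kᵢ−1)) = 0.
Binary case is linear: z₁(K₁−1)(1+ψ(K₂−1)) + z₂(K₂−1)(1+ψ(K₁−1)) = 0
⇒ ψ = [z₁(K₁−1)+z₂(K₂−1)] / [−(K₁−1)(K₂−1)] = 0.2524/0.4173 = 0.605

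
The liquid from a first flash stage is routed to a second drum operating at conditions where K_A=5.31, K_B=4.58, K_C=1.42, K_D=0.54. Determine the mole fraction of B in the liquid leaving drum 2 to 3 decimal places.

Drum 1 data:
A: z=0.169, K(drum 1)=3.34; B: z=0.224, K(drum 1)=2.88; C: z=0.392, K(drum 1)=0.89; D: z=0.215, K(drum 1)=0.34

Drum 1:
Let ψ₁ = V/F and solve Σ zᵢ(Kᵢ−1)/(1+ψ₁(Kᵢ−1)) = 0.
Feasibility: ΣzᵢKᵢ = 1.632, Σzᵢ/Kᵢ = 1.201 — both > 1, two phases present.
Newton iteration, ψ₁⁰ = 0.5:
  ψ₁ = 0.500: g = 0.1419, g' = -0.621 → ψ₁ = 0.729
  ψ₁ = 0.729: g = 0.0037, g' = -0.621 → ψ₁ = 0.735
Converged at ψ₁ = 0.735.
Drum-1 compositions:
  A: x = 0.062, y = 0.208
  B: x = 0.094, y = 0.271
  C: x = 0.426, y = 0.380
  D: x = 0.417, y = 0.142
Drum-2 feed = drum-1 liquid: z₂ = (0.0622, 0.0941, 0.4265, 0.4173).
Drum 2:
Rachford–Rice: g(ψ₂) = Σ zᵢ(Kᵢ−1)/(1+ψ₂(Kᵢ−1)) = 0.
Check two-phase: ΣzᵢKᵢ = 1.592 > 1 and Σzᵢ/Kᵢ = 1.105 > 1, so g(0) = 0.592 > 0 and g(1) = -0.105 < 0.
Iterate (Newton) starting at ψ₂ = 0.53:
  ψ₂ = 0.530: g = 0.0905, g' = -0.455 → ψ₂ = 0.729
  ψ₂ = 0.729: g = 0.0064, g' = -0.404 → ψ₂ = 0.745
Converged at ψ₂ = 0.745.
  A: x = 0.015, y = 0.078
  B: x = 0.026, y = 0.118
  C: x = 0.325, y = 0.461
  D: x = 0.635, y = 0.343

x_B (drum 2) = 0.026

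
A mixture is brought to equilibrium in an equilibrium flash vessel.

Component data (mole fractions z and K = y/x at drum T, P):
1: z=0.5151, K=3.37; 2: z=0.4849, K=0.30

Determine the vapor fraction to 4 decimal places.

ψ = 0.5313

Let ψ = V/F and solve Σ zᵢ(Kᵢ−1)/(1+ψ(Kᵢ−1)) = 0.
g(0) = ΣzᵢKᵢ − 1 = 0.8814 and g(1) = 1 − Σzᵢ/Kᵢ = -0.7692, so a root lies in (0, 1).
Binary case is linear: z₁(K₁−1)(1+ψ(K₂−1)) + z₂(K₂−1)(1+ψ(K₁−1)) = 0
⇒ ψ = [z₁(K₁−1)+z₂(K₂−1)] / [−(K₁−1)(K₂−1)] = 0.88136/1.65900 = 0.5313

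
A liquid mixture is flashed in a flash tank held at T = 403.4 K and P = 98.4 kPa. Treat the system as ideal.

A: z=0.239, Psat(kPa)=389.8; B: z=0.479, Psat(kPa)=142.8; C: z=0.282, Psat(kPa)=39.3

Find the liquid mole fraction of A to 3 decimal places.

x_A = 0.067

Raoult's law: Kᵢ = Pᵢˢᵃᵗ/P = Pᵢˢᵃᵗ/98.4.
  K_A = 389.8/98.4 = 3.96138, K_B = 142.8/98.4 = 1.45122, K_C = 39.3/98.4 = 0.39939
Material balance + equilibrium reduce to Σ zᵢ(Kᵢ−1)/(1+β(Kᵢ−1)) = 0.
Feasibility: ΣzᵢKᵢ = 1.755, Σzᵢ/Kᵢ = 1.096 — both > 1, two phases present.
Iterate (Newton) starting at β = 0.5:
  β = 0.500: g = 0.2196, g' = -0.613 → β = 0.858
  β = 0.858: g = 0.0062, g' = -0.651 → β = 0.868
Converged at β = 0.868.
Compositions from xᵢ = zᵢ/(1+β(Kᵢ−1)), yᵢ = Kᵢxᵢ:
  A: x = 0.067, y = 0.265
  B: x = 0.344, y = 0.500
  C: x = 0.589, y = 0.235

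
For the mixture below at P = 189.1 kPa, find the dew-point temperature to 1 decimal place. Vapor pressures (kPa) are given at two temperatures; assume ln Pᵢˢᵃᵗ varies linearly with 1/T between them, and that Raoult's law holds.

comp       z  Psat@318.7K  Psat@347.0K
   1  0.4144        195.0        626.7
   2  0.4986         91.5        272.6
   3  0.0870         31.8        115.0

Dew-point temperature: Σzᵢ·P/Pᵢˢᵃᵗ(T) = 1. Interpolate ln Pᵢˢᵃᵗ = aᵢ + bᵢ/T.
  T = 318.7 K: ΣzᵢP/Pᵢˢᵃᵗ = 1.9497
  T = 347.0 K: ΣzᵢP/Pᵢˢᵃᵗ = 0.6140
  T = 332.9 K: ΣzᵢP/Pᵢˢᵃᵗ = 1.0645
  T = 339.9 K: ΣzᵢP/Pᵢˢᵃᵗ = 0.8053
  T = 336.4 K: ΣzᵢP/Pᵢˢᵃᵗ = 0.9245
  T = 334.6 K: ΣzᵢP/Pᵢˢᵃᵗ = 0.9937
Interpolating between 332.9 K and 334.6 K gives T ≈ 334.4 K.

T = 334.4 K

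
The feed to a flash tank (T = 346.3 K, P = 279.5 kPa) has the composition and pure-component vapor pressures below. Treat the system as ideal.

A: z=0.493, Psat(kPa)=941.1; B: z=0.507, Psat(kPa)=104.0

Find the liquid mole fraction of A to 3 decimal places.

Raoult's law: Kᵢ = Pᵢˢᵃᵗ/P = Pᵢˢᵃᵗ/279.5.
  K_A = 941.1/279.5 = 3.36708, K_B = 104.0/279.5 = 0.37209
Material balance + equilibrium reduce to Σ zᵢ(Kᵢ−1)/(1+ψ(Kᵢ−1)) = 0.
Check two-phase: ΣzᵢKᵢ = 1.849 > 1 and Σzᵢ/Kᵢ = 1.509 > 1, so g(0) = 0.849 > 0 and g(1) = -0.509 < 0.
Newton iteration, ψ⁰ = 0.5:
  ψ = 0.500: g = 0.0704, g' = -1.004 → ψ = 0.570
  ψ = 0.570: g = 0.0008, g' = -0.985 → ψ = 0.571
Converged at ψ = 0.571.
Compositions from xᵢ = zᵢ/(1+ψ(Kᵢ−1)), yᵢ = Kᵢxᵢ:
  A: x = 0.210, y = 0.706
  B: x = 0.790, y = 0.294

x_A = 0.210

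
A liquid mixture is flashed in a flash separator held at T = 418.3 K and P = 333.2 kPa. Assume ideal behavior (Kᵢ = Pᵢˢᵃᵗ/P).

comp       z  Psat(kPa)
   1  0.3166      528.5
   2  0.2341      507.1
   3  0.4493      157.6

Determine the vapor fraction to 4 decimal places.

ψ = 0.2406

Raoult's law: Kᵢ = Pᵢˢᵃᵗ/P = Pᵢˢᵃᵗ/333.2.
  K_1 = 528.5/333.2 = 1.586134, K_2 = 507.1/333.2 = 1.521909, K_3 = 157.6/333.2 = 0.472989
Let ψ = V/F and solve Σ zᵢ(Kᵢ−1)/(1+ψ(Kᵢ−1)) = 0.
g(0) = ΣzᵢKᵢ − 1 = 0.0710 and g(1) = 1 − Σzᵢ/Kᵢ = -0.3033, so a root lies in (0, 1).
Newton iteration, ψ⁰ = 0.5:
  ψ = 0.5000: g = -0.08110, g' = -0.3352 → ψ = 0.2581
  ψ = 0.2581: g = -0.00520, g' = -0.2988 → ψ = 0.2407
  ψ = 0.2407: g = -0.00001, g' = -0.2975 → ψ = 0.2406
Converged at ψ = 0.2406.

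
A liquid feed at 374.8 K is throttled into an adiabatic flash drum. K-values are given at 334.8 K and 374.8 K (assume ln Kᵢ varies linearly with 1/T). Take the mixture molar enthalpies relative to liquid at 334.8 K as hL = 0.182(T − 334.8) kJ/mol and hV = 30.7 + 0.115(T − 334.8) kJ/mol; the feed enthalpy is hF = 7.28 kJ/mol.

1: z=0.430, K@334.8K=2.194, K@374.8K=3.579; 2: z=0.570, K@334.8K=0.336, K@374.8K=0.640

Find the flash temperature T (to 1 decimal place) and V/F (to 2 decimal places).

Adiabatic flash: solve Rachford–Rice at each trial T, then check hF = ψ·hV(T) + (1−ψ)·hL(T).
  T = 334.8 K: K = (2.194, 0.336), RR gives ψ = 0.170, H_out = 5.225 kJ/mol
  T = 374.8 K: K = (3.579, 0.640), RR gives ψ = 0.973, H_out = 34.555 kJ/mol
  T = 354.8 K: K = (2.841, 0.472), RR gives ψ = 0.505, H_out = 18.471 kJ/mol
  T = 344.8 K: K = (2.506, 0.400), RR gives ψ = 0.339, H_out = 11.987 kJ/mol
  T = 339.8 K: K = (2.347, 0.367), RR gives ψ = 0.256, H_out = 8.696 kJ/mol
  T = 337.3 K: K = (2.270, 0.351), RR gives ψ = 0.214, H_out = 6.991 kJ/mol
  T = 338.6 K: K = (2.310, 0.360), RR gives ψ = 0.236, H_out = 7.884 kJ/mol
Linear interpolation between T = 337.3 (H_out = 6.991) and T = 338.6 (H_out = 7.884) on hF = 7.28 gives T ≈ 337.7 K, at which ψ = 0.22.

T = 337.7 K, V/F = 0.22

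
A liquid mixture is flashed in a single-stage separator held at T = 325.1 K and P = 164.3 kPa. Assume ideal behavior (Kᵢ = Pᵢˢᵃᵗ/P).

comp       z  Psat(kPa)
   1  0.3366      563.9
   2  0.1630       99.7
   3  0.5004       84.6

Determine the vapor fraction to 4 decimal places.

Raoult's law: Kᵢ = Pᵢˢᵃᵗ/P = Pᵢˢᵃᵗ/164.3.
  K_1 = 563.9/164.3 = 3.432136, K_2 = 99.7/164.3 = 0.606817, K_3 = 84.6/164.3 = 0.514912
Let ψ = V/F and solve Σ zᵢ(Kᵢ−1)/(1+ψ(Kᵢ−1)) = 0.
Check two-phase: ΣzᵢKᵢ = 1.5118 > 1 and Σzᵢ/Kᵢ = 1.3385 > 1, so g(0) = 0.5118 > 0 and g(1) = -0.3385 < 0.
Newton–Raphson from ψ = 0.5:
  ψ = 0.5000: g = -0.03082, g' = -0.6497 → ψ = 0.4526
  ψ = 0.4526: g = 0.00073, g' = -0.6818 → ψ = 0.4536
Converged at ψ = 0.4536.

ψ = 0.4536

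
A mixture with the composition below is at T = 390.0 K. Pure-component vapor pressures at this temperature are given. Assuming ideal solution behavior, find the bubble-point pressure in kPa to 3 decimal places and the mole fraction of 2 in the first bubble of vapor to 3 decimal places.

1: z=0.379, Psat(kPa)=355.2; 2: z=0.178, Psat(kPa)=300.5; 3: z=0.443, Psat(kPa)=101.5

At the bubble point ψ → 0, so ΣzᵢKᵢ = 1 with Kᵢ = Pᵢˢᵃᵗ/P ⇒ P = ΣzᵢPᵢˢᵃᵗ.
P = 0.379·355.2 + 0.178·300.5 + 0.443·101.5 = 233.074 kPa
yᵢ = zᵢPᵢˢᵃᵗ/P ⇒ y_2 = 0.178·300.5/233.074 = 0.229

Pbub = 233.074 kPa, y_2 = 0.229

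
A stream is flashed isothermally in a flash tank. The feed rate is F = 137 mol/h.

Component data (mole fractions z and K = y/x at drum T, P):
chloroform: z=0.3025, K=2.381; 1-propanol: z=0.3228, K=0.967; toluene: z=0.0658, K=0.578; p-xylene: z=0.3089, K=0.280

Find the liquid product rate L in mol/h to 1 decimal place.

Newton iteration, β⁰ = 0.45:
  β = 0.4500: g = -0.11645, g' = -0.5881 → β = 0.2520
  β = 0.2520: g = -0.00360, g' = -0.5715 → β = 0.2457
Converged at β = 0.2457.
Then V = β·F = 0.2457·137 = 33.7 mol/h and L = F − V = 103.3 mol/h.

L = 103.3 mol/h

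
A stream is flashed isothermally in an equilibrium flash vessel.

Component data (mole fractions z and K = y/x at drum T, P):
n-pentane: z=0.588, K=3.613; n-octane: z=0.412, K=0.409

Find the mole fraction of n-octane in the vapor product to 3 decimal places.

Let β = V/F and solve Σ zᵢ(Kᵢ−1)/(1+β(Kᵢ−1)) = 0.
g(0) = ΣzᵢKᵢ − 1 = 1.293 and g(1) = 1 − Σzᵢ/Kᵢ = -0.170, so a root lies in (0, 1).
Binary case is linear: z₁(K₁−1)(1+β(K₂−1)) + z₂(K₂−1)(1+β(K₁−1)) = 0
⇒ β = [z₁(K₁−1)+z₂(K₂−1)] / [−(K₁−1)(K₂−1)] = 1.2930/1.5443 = 0.837
Compositions from xᵢ = zᵢ/(1+β(Kᵢ−1)), yᵢ = Kᵢxᵢ:
  n-pentane: x = 0.184, y = 0.666
  n-octane: x = 0.816, y = 0.334

y_n-octane = 0.334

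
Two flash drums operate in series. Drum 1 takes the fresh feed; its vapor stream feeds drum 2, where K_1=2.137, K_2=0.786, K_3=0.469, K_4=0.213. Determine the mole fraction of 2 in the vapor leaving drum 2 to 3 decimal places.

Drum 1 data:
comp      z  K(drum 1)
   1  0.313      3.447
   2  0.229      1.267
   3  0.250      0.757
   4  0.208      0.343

y_2 (drum 2) = 0.204

Drum 1:
Material balance + equilibrium reduce to Σ zᵢ(Kᵢ−1)/(1+ψ₁(Kᵢ−1)) = 0.
Check two-phase: ΣzᵢKᵢ = 1.630 > 1 and Σzᵢ/Kᵢ = 1.208 > 1, so g(0) = 0.630 > 0 and g(1) = -0.208 < 0.
Newton iteration, ψ₁⁰ = 0.44:
  ψ₁ = 0.440: g = 0.1633, g' = -0.644 → ψ₁ = 0.694
  ψ₁ = 0.694: g = 0.0114, g' = -0.594 → ψ₁ = 0.713
Converged at ψ₁ = 0.713.
Drum-1 compositions:
  1: x = 0.114, y = 0.393
  2: x = 0.192, y = 0.244
  3: x = 0.302, y = 0.229
  4: x = 0.391, y = 0.134
Drum-2 feed = drum-1 vapor: z₂ = (0.3932, 0.2438, 0.2289, 0.1342).
Drum 2:
Rachford–Rice: g(ψ₂) = Σ zᵢ(Kᵢ−1)/(1+ψ₂(Kᵢ−1)) = 0.
Check two-phase: ΣzᵢKᵢ = 1.168 > 1 and Σzᵢ/Kᵢ = 1.612 > 1, so g(0) = 0.168 > 0 and g(1) = -0.612 < 0.
Newton–Raphson from ψ₂ = 0.5:
  ψ₂ = 0.500: g = -0.1130, g' = -0.566 → ψ₂ = 0.300
  ψ₂ = 0.300: g = -0.0054, g' = -0.529 → ψ₂ = 0.290
Converged at ψ₂ = 0.290.
  1: x = 0.296, y = 0.632
  2: x = 0.260, y = 0.204
  3: x = 0.271, y = 0.127
  4: x = 0.174, y = 0.037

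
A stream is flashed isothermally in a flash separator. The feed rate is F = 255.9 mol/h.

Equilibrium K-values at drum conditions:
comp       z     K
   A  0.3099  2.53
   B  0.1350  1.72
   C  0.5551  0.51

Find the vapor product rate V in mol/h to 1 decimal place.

Material balance + equilibrium reduce to Σ zᵢ(Kᵢ−1)/(1+V/F(Kᵢ−1)) = 0.
g(0) = ΣzᵢKᵢ − 1 = 0.2993 and g(1) = 1 − Σzᵢ/Kᵢ = -0.2894, so a root lies in (0, 1).
Iterate (Newton) starting at V/F = 0.5:
  V/F = 0.5000: g = -0.02015, g' = -0.5045 → V/F = 0.4601
  V/F = 0.4601: g = 0.00013, g' = -0.5115 → V/F = 0.4603
Converged at V/F = 0.4603.
Then V = V/F·F = 0.4603·255.9 = 117.8 mol/h and L = F − V = 138.1 mol/h.

V = 117.8 mol/h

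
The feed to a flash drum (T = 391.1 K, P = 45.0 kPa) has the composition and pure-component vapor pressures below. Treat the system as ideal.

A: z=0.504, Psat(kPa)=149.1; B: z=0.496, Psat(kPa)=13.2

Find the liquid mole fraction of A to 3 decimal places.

x_A = 0.234

Raoult's law: Kᵢ = Pᵢˢᵃᵗ/P = Pᵢˢᵃᵗ/45.0.
  K_A = 149.1/45.0 = 3.31333, K_B = 13.2/45.0 = 0.29333
Material balance + equilibrium reduce to Σ zᵢ(Kᵢ−1)/(1+β(Kᵢ−1)) = 0.
Feasibility: ΣzᵢKᵢ = 1.815, Σzᵢ/Kᵢ = 1.843 — both > 1, two phases present.
Binary case is linear: z₁(K₁−1)(1+β(K₂−1)) + z₂(K₂−1)(1+β(K₁−1)) = 0
⇒ β = [z₁(K₁−1)+z₂(K₂−1)] / [−(K₁−1)(K₂−1)] = 0.8154/1.6348 = 0.499
Compositions from xᵢ = zᵢ/(1+β(Kᵢ−1)), yᵢ = Kᵢxᵢ:
  A: x = 0.234, y = 0.775
  B: x = 0.766, y = 0.225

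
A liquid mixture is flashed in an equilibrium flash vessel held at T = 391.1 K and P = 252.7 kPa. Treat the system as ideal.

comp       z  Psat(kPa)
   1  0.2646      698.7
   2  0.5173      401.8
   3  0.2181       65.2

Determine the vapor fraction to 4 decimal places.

ψ = 0.8029

Raoult's law: Kᵢ = Pᵢˢᵃᵗ/P = Pᵢˢᵃᵗ/252.7.
  K_1 = 698.7/252.7 = 2.764939, K_2 = 401.8/252.7 = 1.590028, K_3 = 65.2/252.7 = 0.258013
Let ψ = V/F and solve Σ zᵢ(Kᵢ−1)/(1+ψ(Kᵢ−1)) = 0.
Check two-phase: ΣzᵢKᵢ = 1.6104 > 1 and Σzᵢ/Kᵢ = 1.2663 > 1, so g(0) = 0.6104 > 0 and g(1) = -0.2663 < 0.
Iterate (Newton) starting at ψ = 0.47:
  ψ = 0.4700: g = 0.24573, g' = -0.6397 → ψ = 0.8541
  ψ = 0.8541: g = -0.05266, g' = -1.1059 → ψ = 0.8065
  ψ = 0.8065: g = -0.00346, g' = -0.9676 → ψ = 0.8029
Converged at ψ = 0.8029.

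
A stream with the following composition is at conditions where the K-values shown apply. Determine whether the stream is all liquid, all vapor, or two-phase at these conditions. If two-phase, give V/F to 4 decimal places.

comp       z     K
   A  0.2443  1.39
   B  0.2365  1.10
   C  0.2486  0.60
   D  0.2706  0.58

ΣzᵢKᵢ = 0.9058; Σzᵢ/Kᵢ = 1.2716.
Since ΣzᵢKᵢ < 1 the mixture is below its bubble point — single liquid phase.

all liquid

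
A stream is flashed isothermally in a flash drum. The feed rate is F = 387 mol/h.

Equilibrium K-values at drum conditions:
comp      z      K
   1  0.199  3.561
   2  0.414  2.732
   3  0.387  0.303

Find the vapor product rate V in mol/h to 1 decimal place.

Rachford–Rice: g(β) = Σ zᵢ(Kᵢ−1)/(1+β(Kᵢ−1)) = 0.
Feasibility: ΣzᵢKᵢ = 1.957, Σzᵢ/Kᵢ = 1.485 — both > 1, two phases present.
Newton iteration, β⁰ = 0.58:
  β = 0.580: g = 0.1100, g' = -1.050 → β = 0.685
  β = 0.685: g = -0.0029, g' = -1.120 → β = 0.682
Converged at β = 0.682.
Then V = β·F = 0.6821·387 = 264.0 mol/h and L = F − V = 123.0 mol/h.

V = 264.0 mol/h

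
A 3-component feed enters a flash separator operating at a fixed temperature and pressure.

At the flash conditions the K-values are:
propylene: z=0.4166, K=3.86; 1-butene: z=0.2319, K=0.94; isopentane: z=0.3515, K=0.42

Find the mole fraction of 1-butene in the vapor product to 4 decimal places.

Iterate (Newton) starting at V/F = 0.59:
  V/F = 0.5900: g = 0.11900, g' = -0.7460 → V/F = 0.7495
  V/F = 0.7495: g = 0.00379, g' = -0.7158 → V/F = 0.7548
Converged at V/F = 0.7548.
Compositions from xᵢ = zᵢ/(1+V/F(Kᵢ−1)), yᵢ = Kᵢxᵢ:
  propylene: x = 0.1319, y = 0.5091
  1-butene: x = 0.2429, y = 0.2283
  isopentane: x = 0.6252, y = 0.2626

y_1-butene = 0.2283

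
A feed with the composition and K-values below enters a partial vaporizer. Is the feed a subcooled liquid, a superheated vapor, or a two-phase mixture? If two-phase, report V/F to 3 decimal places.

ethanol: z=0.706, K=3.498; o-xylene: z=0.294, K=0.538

superheated vapor

ΣzᵢKᵢ = 2.628; Σzᵢ/Kᵢ = 0.748.
Since Σzᵢ/Kᵢ < 1 the mixture is above its dew point — single vapor phase.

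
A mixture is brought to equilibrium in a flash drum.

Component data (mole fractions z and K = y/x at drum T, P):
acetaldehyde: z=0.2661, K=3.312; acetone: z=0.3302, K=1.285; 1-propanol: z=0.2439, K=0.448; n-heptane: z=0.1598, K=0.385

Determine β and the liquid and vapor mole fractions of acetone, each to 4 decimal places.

Iterate (Newton) starting at β = 0.39:
  β = 0.3900: g = 0.10735, g' = -0.6403 → β = 0.5577
  β = 0.5577: g = 0.00586, g' = -0.5865 → β = 0.5676
Converged at β = 0.5676.
Compositions from xᵢ = zᵢ/(1+β(Kᵢ−1)), yᵢ = Kᵢxᵢ:
  acetaldehyde: x = 0.1151, y = 0.3811
  acetone: x = 0.2842, y = 0.3652
  1-propanol: x = 0.3552, y = 0.1591
  n-heptane: x = 0.2455, y = 0.0945

β = 0.5676, x_acetone = 0.2842, y_acetone = 0.3652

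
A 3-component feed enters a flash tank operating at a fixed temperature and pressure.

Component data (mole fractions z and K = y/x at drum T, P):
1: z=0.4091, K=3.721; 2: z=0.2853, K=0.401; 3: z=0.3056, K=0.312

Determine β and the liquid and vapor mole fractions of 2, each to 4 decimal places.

β = 0.4160, x_2 = 0.3800, y_2 = 0.1524

Let β = V/F and solve Σ zᵢ(Kᵢ−1)/(1+β(Kᵢ−1)) = 0.
Check two-phase: ΣzᵢKᵢ = 1.7320 > 1 and Σzᵢ/Kᵢ = 1.8009 > 1, so g(0) = 0.7320 > 0 and g(1) = -0.8009 < 0.
Newton iteration, β⁰ = 0.5:
  β = 0.5000: g = -0.09289, g' = -1.0884 → β = 0.4147
  β = 0.4147: g = 0.00149, g' = -1.1331 → β = 0.4160
Converged at β = 0.4160.
Compositions from xᵢ = zᵢ/(1+β(Kᵢ−1)), yᵢ = Kᵢxᵢ:
  1: x = 0.1919, y = 0.7141
  2: x = 0.3800, y = 0.1524
  3: x = 0.4281, y = 0.1336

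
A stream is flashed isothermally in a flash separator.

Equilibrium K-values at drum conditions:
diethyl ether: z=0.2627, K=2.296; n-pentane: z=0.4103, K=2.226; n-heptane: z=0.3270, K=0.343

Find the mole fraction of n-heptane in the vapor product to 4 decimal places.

y_n-heptane = 0.2250

Material balance + equilibrium reduce to Σ zᵢ(Kᵢ−1)/(1+ψ(Kᵢ−1)) = 0.
Check two-phase: ΣzᵢKᵢ = 1.6286 > 1 and Σzᵢ/Kᵢ = 1.2521 > 1, so g(0) = 0.6286 > 0 and g(1) = -0.2521 < 0.
Iterate (Newton) starting at ψ = 0.5:
  ψ = 0.5000: g = 0.19851, g' = -0.7125 → ψ = 0.7786
  ψ = 0.7786: g = -0.01301, g' = -0.8623 → ψ = 0.7635
  ψ = 0.7635: g = -0.00014, g' = -0.8443 → ψ = 0.7634
Converged at ψ = 0.7634.
Compositions from xᵢ = zᵢ/(1+ψ(Kᵢ−1)), yᵢ = Kᵢxᵢ:
  diethyl ether: x = 0.1321, y = 0.3032
  n-pentane: x = 0.2119, y = 0.4718
  n-heptane: x = 0.6560, y = 0.2250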